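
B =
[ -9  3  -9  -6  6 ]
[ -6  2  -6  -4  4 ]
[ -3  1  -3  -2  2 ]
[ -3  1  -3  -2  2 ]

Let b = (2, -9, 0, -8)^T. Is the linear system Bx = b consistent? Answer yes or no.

Row reduce the augmented matrix [B | b].
R2 ← R2 − (2/3)·R1: [0, 0, 0, 0, 0, -31/3]
R3 ← R3 − (1/3)·R1: [0, 0, 0, 0, 0, -2/3]
R4 ← R4 − (1/3)·R1: [0, 0, 0, 0, 0, -26/3]
R3 ← R3 − (2/31)·R2: [0, 0, 0, 0, 0, 0]
R4 ← R4 − (26/31)·R2: [0, 0, 0, 0, 0, 0]
The echelon form has 2 nonzero rows; the last pivot sits in the augmented column, so rank(B) = 1 but rank([B|b]) = 2.
Since the ranks differ, the system is inconsistent.

no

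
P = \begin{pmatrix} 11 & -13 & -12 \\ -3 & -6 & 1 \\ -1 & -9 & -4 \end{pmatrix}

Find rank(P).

3

Row reduce to echelon form.
R2 ← R2 + (3/11)·R1: [0, -105/11, -25/11]
R3 ← R3 + (1/11)·R1: [0, -112/11, -56/11]
R3 ← R3 − (16/15)·R2: [0, 0, -8/3]
Echelon form has 3 nonzero rows, so rank(P) = 3.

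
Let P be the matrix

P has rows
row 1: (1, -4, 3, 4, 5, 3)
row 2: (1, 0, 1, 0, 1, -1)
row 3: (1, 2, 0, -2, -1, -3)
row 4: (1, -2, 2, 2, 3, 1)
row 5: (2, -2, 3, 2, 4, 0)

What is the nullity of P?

4

Row reduce to echelon form.
R2 ← R2 − R1: [0, 4, -2, -4, -4, -4]
R3 ← R3 − R1: [0, 6, -3, -6, -6, -6]
R4 ← R4 − R1: [0, 2, -1, -2, -2, -2]
R5 ← R5 − (2)·R1: [0, 6, -3, -6, -6, -6]
R3 ← R3 − (3/2)·R2: [0, 0, 0, 0, 0, 0]
R4 ← R4 − (1/2)·R2: [0, 0, 0, 0, 0, 0]
R5 ← R5 − (3/2)·R2: [0, 0, 0, 0, 0, 0]
2 nonzero rows, so rank(P) = 2.
P has 6 columns; by rank–nullity, nullity = 6 − 2 = 4.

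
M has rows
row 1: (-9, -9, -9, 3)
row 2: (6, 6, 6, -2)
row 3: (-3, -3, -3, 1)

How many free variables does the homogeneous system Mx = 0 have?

3

Row reduce to echelon form.
R2 ← R2 + (2/3)·R1: [0, 0, 0, 0]
R3 ← R3 − (1/3)·R1: [0, 0, 0, 0]
1 nonzero row, so rank(M) = 1.
M has 4 columns; by rank–nullity, nullity = 4 − 1 = 3.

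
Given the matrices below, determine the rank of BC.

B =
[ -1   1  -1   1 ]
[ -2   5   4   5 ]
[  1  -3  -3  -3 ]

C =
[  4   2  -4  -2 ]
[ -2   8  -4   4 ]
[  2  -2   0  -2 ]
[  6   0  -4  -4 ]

2

First compute BC:
[[ -2,   8,  -4,   4],
 [ 20,  28, -32,  -4],
 [-14, -16,  20,   4]]
Now row reduce the product.
R2 ← R2 + (10)·R1: [0, 108, -72, 36]
R3 ← R3 − (7)·R1: [0, -72, 48, -24]
R3 ← R3 + (2/3)·R2: [0, 0, 0, 0]
2 nonzero rows, so rank(BC) = 2.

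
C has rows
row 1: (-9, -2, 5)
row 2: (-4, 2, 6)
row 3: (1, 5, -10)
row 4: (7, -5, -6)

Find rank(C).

3

Row reduce to echelon form.
R2 ← R2 − (4/9)·R1: [0, 26/9, 34/9]
R3 ← R3 + (1/9)·R1: [0, 43/9, -85/9]
R4 ← R4 + (7/9)·R1: [0, -59/9, -19/9]
R3 ← R3 − (43/26)·R2: [0, 0, -204/13]
R4 ← R4 + (59/26)·R2: [0, 0, 84/13]
R4 ← R4 + (7/17)·R3: [0, 0, 0]
Echelon form has 3 nonzero rows, so rank(C) = 3.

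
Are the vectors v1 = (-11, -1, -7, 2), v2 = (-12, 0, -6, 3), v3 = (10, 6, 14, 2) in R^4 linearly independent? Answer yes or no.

no

Form the matrix with these vectors as rows and row reduce.
R2 ← R2 − (12/11)·R1: [0, 12/11, 18/11, 9/11]
R3 ← R3 + (10/11)·R1: [0, 56/11, 84/11, 42/11]
R3 ← R3 − (14/3)·R2: [0, 0, 0, 0]
2 nonzero rows, so the 3 vectors span a space of dimension 2.
Since 2 < 3, the vectors are linearly dependent.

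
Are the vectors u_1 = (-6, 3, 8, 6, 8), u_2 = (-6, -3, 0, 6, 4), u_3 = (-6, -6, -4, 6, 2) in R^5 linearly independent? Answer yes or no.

Form the matrix with these vectors as rows and row reduce.
R2 ← R2 − R1: [0, -6, -8, 0, -4]
R3 ← R3 − R1: [0, -9, -12, 0, -6]
R3 ← R3 − (3/2)·R2: [0, 0, 0, 0, 0]
2 nonzero rows, so the 3 vectors span a space of dimension 2.
Since 2 < 3, the vectors are linearly dependent.

no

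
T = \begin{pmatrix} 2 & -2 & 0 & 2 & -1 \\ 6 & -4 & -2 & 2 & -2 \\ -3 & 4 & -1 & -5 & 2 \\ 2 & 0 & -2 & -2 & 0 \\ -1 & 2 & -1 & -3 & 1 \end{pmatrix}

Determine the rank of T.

2

Row reduce to echelon form.
R2 ← R2 − (3)·R1: [0, 2, -2, -4, 1]
R3 ← R3 + (3/2)·R1: [0, 1, -1, -2, 1/2]
R4 ← R4 − R1: [0, 2, -2, -4, 1]
R5 ← R5 + (1/2)·R1: [0, 1, -1, -2, 1/2]
R3 ← R3 − (1/2)·R2: [0, 0, 0, 0, 0]
R4 ← R4 − R2: [0, 0, 0, 0, 0]
R5 ← R5 − (1/2)·R2: [0, 0, 0, 0, 0]
Echelon form has 2 nonzero rows, so rank(T) = 2.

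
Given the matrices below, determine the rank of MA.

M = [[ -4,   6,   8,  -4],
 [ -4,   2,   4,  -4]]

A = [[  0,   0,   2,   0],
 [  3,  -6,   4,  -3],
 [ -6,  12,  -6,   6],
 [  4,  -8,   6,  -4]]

First compute MA:
[[-46,  92, -56,  46],
 [-34,  68, -48,  34]]
Now row reduce the product.
R2 ← R2 − (17/23)·R1: [0, 0, -152/23, 0]
2 nonzero rows, so rank(MA) = 2.

2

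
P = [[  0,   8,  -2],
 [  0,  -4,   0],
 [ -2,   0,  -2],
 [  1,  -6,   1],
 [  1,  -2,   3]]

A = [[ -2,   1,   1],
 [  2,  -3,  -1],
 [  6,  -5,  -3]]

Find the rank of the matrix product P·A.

2

First compute PA:
[[  4, -14,  -2],
 [ -8,  12,   4],
 [ -8,   8,   4],
 [ -8,  14,   4],
 [ 12,  -8,  -6]]
Now row reduce the product.
R2 ← R2 + (2)·R1: [0, -16, 0]
R3 ← R3 + (2)·R1: [0, -20, 0]
R4 ← R4 + (2)·R1: [0, -14, 0]
R5 ← R5 − (3)·R1: [0, 34, 0]
R3 ← R3 − (5/4)·R2: [0, 0, 0]
R4 ← R4 − (7/8)·R2: [0, 0, 0]
R5 ← R5 + (17/8)·R2: [0, 0, 0]
2 nonzero rows, so rank(PA) = 2.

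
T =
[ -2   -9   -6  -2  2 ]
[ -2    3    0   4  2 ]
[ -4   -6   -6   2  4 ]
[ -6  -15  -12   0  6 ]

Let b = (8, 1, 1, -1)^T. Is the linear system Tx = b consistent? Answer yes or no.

no

Row reduce the augmented matrix [T | b].
R2 ← R2 − R1: [0, 12, 6, 6, 0, -7]
R3 ← R3 − (2)·R1: [0, 12, 6, 6, 0, -15]
R4 ← R4 − (3)·R1: [0, 12, 6, 6, 0, -25]
R3 ← R3 − R2: [0, 0, 0, 0, 0, -8]
R4 ← R4 − R2: [0, 0, 0, 0, 0, -18]
R4 ← R4 − (9/4)·R3: [0, 0, 0, 0, 0, 0]
The echelon form has 3 nonzero rows; the last pivot sits in the augmented column, so rank(T) = 2 but rank([T|b]) = 3.
Since the ranks differ, the system is inconsistent.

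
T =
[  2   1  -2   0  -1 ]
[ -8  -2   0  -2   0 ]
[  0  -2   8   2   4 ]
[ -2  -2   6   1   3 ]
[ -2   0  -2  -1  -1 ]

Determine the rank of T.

2

Row reduce to echelon form.
R2 ← R2 + (4)·R1: [0, 2, -8, -2, -4]
R4 ← R4 + R1: [0, -1, 4, 1, 2]
R5 ← R5 + R1: [0, 1, -4, -1, -2]
R3 ← R3 + R2: [0, 0, 0, 0, 0]
R4 ← R4 + (1/2)·R2: [0, 0, 0, 0, 0]
R5 ← R5 − (1/2)·R2: [0, 0, 0, 0, 0]
Echelon form has 2 nonzero rows, so rank(T) = 2.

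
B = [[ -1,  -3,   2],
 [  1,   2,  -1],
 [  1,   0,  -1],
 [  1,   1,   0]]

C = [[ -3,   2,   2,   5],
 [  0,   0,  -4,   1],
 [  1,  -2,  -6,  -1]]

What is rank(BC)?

First compute BC:
[[  5,  -6,  -2, -10],
 [ -4,   4,   0,   8],
 [ -4,   4,   8,   6],
 [ -3,   2,  -2,   6]]
Now row reduce the product.
R2 ← R2 + (4/5)·R1: [0, -4/5, -8/5, 0]
R3 ← R3 + (4/5)·R1: [0, -4/5, 32/5, -2]
R4 ← R4 + (3/5)·R1: [0, -8/5, -16/5, 0]
R3 ← R3 − R2: [0, 0, 8, -2]
R4 ← R4 − (2)·R2: [0, 0, 0, 0]
3 nonzero rows, so rank(BC) = 3.

3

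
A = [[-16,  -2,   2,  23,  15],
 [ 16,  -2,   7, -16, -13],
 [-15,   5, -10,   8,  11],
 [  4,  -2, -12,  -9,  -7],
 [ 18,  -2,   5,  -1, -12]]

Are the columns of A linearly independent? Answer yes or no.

Row reduce A to echelon form.
R2 ← R2 + R1: [0, -4, 9, 7, 2]
R3 ← R3 − (15/16)·R1: [0, 55/8, -95/8, -217/16, -49/16]
R4 ← R4 + (1/4)·R1: [0, -5/2, -23/2, -13/4, -13/4]
R5 ← R5 + (9/8)·R1: [0, -17/4, 29/4, 199/8, 39/8]
R3 ← R3 + (55/32)·R2: [0, 0, 115/32, -49/32, 3/8]
R4 ← R4 − (5/8)·R2: [0, 0, -137/8, -61/8, -9/2]
R5 ← R5 − (17/16)·R2: [0, 0, -37/16, 279/16, 11/4]
R4 ← R4 + (548/115)·R3: [0, 0, 0, -1716/115, -312/115]
R5 ← R5 + (74/115)·R3: [0, 0, 0, 1892/115, 344/115]
R5 ← R5 + (43/39)·R4: [0, 0, 0, 0, 0]
4 pivots among 5 columns.
Only 4 < 5 pivot columns, so the columns are linearly dependent.

no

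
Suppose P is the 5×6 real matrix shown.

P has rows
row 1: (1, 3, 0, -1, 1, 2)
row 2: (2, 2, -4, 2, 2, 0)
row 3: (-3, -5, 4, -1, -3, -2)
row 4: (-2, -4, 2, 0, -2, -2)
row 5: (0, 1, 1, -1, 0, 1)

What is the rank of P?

Row reduce to echelon form.
R2 ← R2 − (2)·R1: [0, -4, -4, 4, 0, -4]
R3 ← R3 + (3)·R1: [0, 4, 4, -4, 0, 4]
R4 ← R4 + (2)·R1: [0, 2, 2, -2, 0, 2]
R3 ← R3 + R2: [0, 0, 0, 0, 0, 0]
R4 ← R4 + (1/2)·R2: [0, 0, 0, 0, 0, 0]
R5 ← R5 + (1/4)·R2: [0, 0, 0, 0, 0, 0]
Echelon form has 2 nonzero rows, so rank(P) = 2.

2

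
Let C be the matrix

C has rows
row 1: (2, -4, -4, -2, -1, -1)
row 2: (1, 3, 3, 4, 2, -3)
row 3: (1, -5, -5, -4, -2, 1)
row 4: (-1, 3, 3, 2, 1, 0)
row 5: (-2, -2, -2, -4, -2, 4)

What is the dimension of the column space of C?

2

Row reduce to echelon form.
R2 ← R2 − (1/2)·R1: [0, 5, 5, 5, 5/2, -5/2]
R3 ← R3 − (1/2)·R1: [0, -3, -3, -3, -3/2, 3/2]
R4 ← R4 + (1/2)·R1: [0, 1, 1, 1, 1/2, -1/2]
R5 ← R5 + R1: [0, -6, -6, -6, -3, 3]
R3 ← R3 + (3/5)·R2: [0, 0, 0, 0, 0, 0]
R4 ← R4 − (1/5)·R2: [0, 0, 0, 0, 0, 0]
R5 ← R5 + (6/5)·R2: [0, 0, 0, 0, 0, 0]
Echelon form has 2 nonzero rows, so rank(C) = 2.
The column space has dimension equal to the rank: 2.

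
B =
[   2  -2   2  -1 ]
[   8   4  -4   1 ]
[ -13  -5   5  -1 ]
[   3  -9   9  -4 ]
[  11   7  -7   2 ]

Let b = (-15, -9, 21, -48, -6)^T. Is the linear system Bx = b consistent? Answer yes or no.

yes

Row reduce the augmented matrix [B | b].
R2 ← R2 − (4)·R1: [0, 12, -12, 5, 51]
R3 ← R3 + (13/2)·R1: [0, -18, 18, -15/2, -153/2]
R4 ← R4 − (3/2)·R1: [0, -6, 6, -5/2, -51/2]
R5 ← R5 − (11/2)·R1: [0, 18, -18, 15/2, 153/2]
R3 ← R3 + (3/2)·R2: [0, 0, 0, 0, 0]
R4 ← R4 + (1/2)·R2: [0, 0, 0, 0, 0]
R5 ← R5 − (3/2)·R2: [0, 0, 0, 0, 0]
The echelon form has 2 nonzero rows, and every pivot lies in the first 4 columns, so rank(B) = rank([B|b]) = 2.
The system is consistent.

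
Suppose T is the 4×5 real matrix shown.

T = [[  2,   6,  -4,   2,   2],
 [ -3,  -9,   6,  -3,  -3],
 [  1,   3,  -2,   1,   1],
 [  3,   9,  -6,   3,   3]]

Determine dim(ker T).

4

Row reduce to echelon form.
R2 ← R2 + (3/2)·R1: [0, 0, 0, 0, 0]
R3 ← R3 − (1/2)·R1: [0, 0, 0, 0, 0]
R4 ← R4 − (3/2)·R1: [0, 0, 0, 0, 0]
1 nonzero row, so rank(T) = 1.
T has 5 columns; by rank–nullity, nullity = 5 − 1 = 4.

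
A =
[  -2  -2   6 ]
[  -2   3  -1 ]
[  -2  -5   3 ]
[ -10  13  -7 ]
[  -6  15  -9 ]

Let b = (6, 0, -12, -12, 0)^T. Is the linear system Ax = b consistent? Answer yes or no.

Row reduce the augmented matrix [A | b].
R2 ← R2 − R1: [0, 5, -7, -6]
R3 ← R3 − R1: [0, -3, -3, -18]
R4 ← R4 − (5)·R1: [0, 23, -37, -42]
R5 ← R5 − (3)·R1: [0, 21, -27, -18]
R3 ← R3 + (3/5)·R2: [0, 0, -36/5, -108/5]
R4 ← R4 − (23/5)·R2: [0, 0, -24/5, -72/5]
R5 ← R5 − (21/5)·R2: [0, 0, 12/5, 36/5]
R4 ← R4 − (2/3)·R3: [0, 0, 0, 0]
R5 ← R5 + (1/3)·R3: [0, 0, 0, 0]
The echelon form has 3 nonzero rows, and every pivot lies in the first 3 columns, so rank(A) = rank([A|b]) = 3.
The system is consistent.

yes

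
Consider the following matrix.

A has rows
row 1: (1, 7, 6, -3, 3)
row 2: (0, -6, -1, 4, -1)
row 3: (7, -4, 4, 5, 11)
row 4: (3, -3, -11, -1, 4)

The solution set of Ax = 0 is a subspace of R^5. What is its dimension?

2

Row reduce to echelon form.
R3 ← R3 − (7)·R1: [0, -53, -38, 26, -10]
R4 ← R4 − (3)·R1: [0, -24, -29, 8, -5]
R3 ← R3 − (53/6)·R2: [0, 0, -175/6, -28/3, -7/6]
R4 ← R4 − (4)·R2: [0, 0, -25, -8, -1]
R4 ← R4 − (6/7)·R3: [0, 0, 0, 0, 0]
3 nonzero rows, so rank(A) = 3.
A has 5 columns; by rank–nullity, nullity = 5 − 3 = 2.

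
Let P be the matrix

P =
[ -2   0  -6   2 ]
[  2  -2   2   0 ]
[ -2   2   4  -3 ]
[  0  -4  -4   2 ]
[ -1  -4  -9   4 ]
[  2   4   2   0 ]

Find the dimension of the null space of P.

1

Row reduce to echelon form.
R2 ← R2 + R1: [0, -2, -4, 2]
R3 ← R3 − R1: [0, 2, 10, -5]
R5 ← R5 − (1/2)·R1: [0, -4, -6, 3]
R6 ← R6 + R1: [0, 4, -4, 2]
R3 ← R3 + R2: [0, 0, 6, -3]
R4 ← R4 − (2)·R2: [0, 0, 4, -2]
R5 ← R5 − (2)·R2: [0, 0, 2, -1]
R6 ← R6 + (2)·R2: [0, 0, -12, 6]
R4 ← R4 − (2/3)·R3: [0, 0, 0, 0]
R5 ← R5 − (1/3)·R3: [0, 0, 0, 0]
R6 ← R6 + (2)·R3: [0, 0, 0, 0]
3 nonzero rows, so rank(P) = 3.
P has 4 columns; by rank–nullity, nullity = 4 − 3 = 1.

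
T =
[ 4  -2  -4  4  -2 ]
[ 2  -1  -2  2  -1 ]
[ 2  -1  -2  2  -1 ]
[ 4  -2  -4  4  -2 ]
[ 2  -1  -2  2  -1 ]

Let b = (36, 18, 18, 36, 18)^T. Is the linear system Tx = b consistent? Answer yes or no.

yes

Row reduce the augmented matrix [T | b].
R2 ← R2 − (1/2)·R1: [0, 0, 0, 0, 0, 0]
R3 ← R3 − (1/2)·R1: [0, 0, 0, 0, 0, 0]
R4 ← R4 − R1: [0, 0, 0, 0, 0, 0]
R5 ← R5 − (1/2)·R1: [0, 0, 0, 0, 0, 0]
The echelon form has 1 nonzero rows, and every pivot lies in the first 5 columns, so rank(T) = rank([T|b]) = 1.
The system is consistent.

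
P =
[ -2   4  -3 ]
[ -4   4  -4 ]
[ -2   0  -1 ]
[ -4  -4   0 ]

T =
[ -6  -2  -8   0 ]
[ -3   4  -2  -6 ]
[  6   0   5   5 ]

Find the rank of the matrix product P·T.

2

First compute PT:
[[-18,  20,  -7, -39],
 [-12,  24,   4, -44],
 [  6,   4,  11,  -5],
 [ 36,  -8,  40,  24]]
Now row reduce the product.
R2 ← R2 − (2/3)·R1: [0, 32/3, 26/3, -18]
R3 ← R3 + (1/3)·R1: [0, 32/3, 26/3, -18]
R4 ← R4 + (2)·R1: [0, 32, 26, -54]
R3 ← R3 − R2: [0, 0, 0, 0]
R4 ← R4 − (3)·R2: [0, 0, 0, 0]
2 nonzero rows, so rank(PT) = 2.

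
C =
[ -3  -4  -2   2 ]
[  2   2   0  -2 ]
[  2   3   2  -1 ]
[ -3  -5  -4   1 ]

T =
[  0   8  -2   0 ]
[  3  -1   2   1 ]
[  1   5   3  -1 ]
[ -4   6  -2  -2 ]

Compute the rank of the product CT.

First compute CT:
[[-22, -18, -12,  -6],
 [ 14,   2,   4,   6],
 [ 15,  17,  10,   3],
 [-23, -33, -18,  -3]]
Now row reduce the product.
R2 ← R2 + (7/11)·R1: [0, -104/11, -40/11, 24/11]
R3 ← R3 + (15/22)·R1: [0, 52/11, 20/11, -12/11]
R4 ← R4 − (23/22)·R1: [0, -156/11, -60/11, 36/11]
R3 ← R3 + (1/2)·R2: [0, 0, 0, 0]
R4 ← R4 − (3/2)·R2: [0, 0, 0, 0]
2 nonzero rows, so rank(CT) = 2.

2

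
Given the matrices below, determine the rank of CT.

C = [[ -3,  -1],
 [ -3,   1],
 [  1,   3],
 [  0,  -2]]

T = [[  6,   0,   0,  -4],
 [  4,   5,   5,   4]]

2

First compute CT:
[[-22,  -5,  -5,   8],
 [-14,   5,   5,  16],
 [ 18,  15,  15,   8],
 [ -8, -10, -10,  -8]]
Now row reduce the product.
R2 ← R2 − (7/11)·R1: [0, 90/11, 90/11, 120/11]
R3 ← R3 + (9/11)·R1: [0, 120/11, 120/11, 160/11]
R4 ← R4 − (4/11)·R1: [0, -90/11, -90/11, -120/11]
R3 ← R3 − (4/3)·R2: [0, 0, 0, 0]
R4 ← R4 + R2: [0, 0, 0, 0]
2 nonzero rows, so rank(CT) = 2.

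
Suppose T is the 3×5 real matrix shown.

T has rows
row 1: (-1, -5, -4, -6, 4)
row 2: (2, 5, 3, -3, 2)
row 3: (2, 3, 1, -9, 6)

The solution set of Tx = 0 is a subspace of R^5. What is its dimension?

Row reduce to echelon form.
R2 ← R2 + (2)·R1: [0, -5, -5, -15, 10]
R3 ← R3 + (2)·R1: [0, -7, -7, -21, 14]
R3 ← R3 − (7/5)·R2: [0, 0, 0, 0, 0]
2 nonzero rows, so rank(T) = 2.
T has 5 columns; by rank–nullity, nullity = 5 − 2 = 3.

3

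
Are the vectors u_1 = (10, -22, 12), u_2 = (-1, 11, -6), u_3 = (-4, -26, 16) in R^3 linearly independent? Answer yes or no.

Form the matrix with these vectors as rows and row reduce.
R2 ← R2 + (1/10)·R1: [0, 44/5, -24/5]
R3 ← R3 + (2/5)·R1: [0, -174/5, 104/5]
R3 ← R3 + (87/22)·R2: [0, 0, 20/11]
3 nonzero rows, so the 3 vectors span a space of dimension 3.
Since 3 = 3, the vectors are linearly independent.

yes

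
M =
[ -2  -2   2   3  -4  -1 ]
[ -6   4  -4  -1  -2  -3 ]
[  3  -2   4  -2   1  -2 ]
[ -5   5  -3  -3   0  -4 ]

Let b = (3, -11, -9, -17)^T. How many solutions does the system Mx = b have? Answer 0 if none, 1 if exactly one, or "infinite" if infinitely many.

Row reduce the augmented matrix [M | b].
R2 ← R2 − (3)·R1: [0, 10, -10, -10, 10, 0, -20]
R3 ← R3 + (3/2)·R1: [0, -5, 7, 5/2, -5, -7/2, -9/2]
R4 ← R4 − (5/2)·R1: [0, 10, -8, -21/2, 10, -3/2, -49/2]
R3 ← R3 + (1/2)·R2: [0, 0, 2, -5/2, 0, -7/2, -29/2]
R4 ← R4 − R2: [0, 0, 2, -1/2, 0, -3/2, -9/2]
R4 ← R4 − R3: [0, 0, 0, 2, 0, 2, 10]
The echelon form has 4 nonzero rows, and every pivot lies in the first 6 columns, so rank(M) = rank([M|b]) = 4.
The system is consistent.
rank = 4 < 6 unknowns, so there are infinitely many solutions.

infinite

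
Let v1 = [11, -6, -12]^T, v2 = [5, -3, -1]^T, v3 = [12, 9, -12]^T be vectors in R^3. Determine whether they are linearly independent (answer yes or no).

Form the matrix with these vectors as rows and row reduce.
R2 ← R2 − (5/11)·R1: [0, -3/11, 49/11]
R3 ← R3 − (12/11)·R1: [0, 171/11, 12/11]
R3 ← R3 + (57)·R2: [0, 0, 255]
3 nonzero rows, so the 3 vectors span a space of dimension 3.
Since 3 = 3, the vectors are linearly independent.

yes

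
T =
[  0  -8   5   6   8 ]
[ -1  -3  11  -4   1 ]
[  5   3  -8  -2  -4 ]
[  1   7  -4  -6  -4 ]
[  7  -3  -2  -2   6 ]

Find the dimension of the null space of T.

0

Row reduce to echelon form.
Swap R1 ↔ R2
R3 ← R3 + (5)·R1: [0, -12, 47, -22, 1]
R4 ← R4 + R1: [0, 4, 7, -10, -3]
R5 ← R5 + (7)·R1: [0, -24, 75, -30, 13]
R3 ← R3 − (3/2)·R2: [0, 0, 79/2, -31, -11]
R4 ← R4 + (1/2)·R2: [0, 0, 19/2, -7, 1]
R5 ← R5 − (3)·R2: [0, 0, 60, -48, -11]
R4 ← R4 − (19/79)·R3: [0, 0, 0, 36/79, 288/79]
R5 ← R5 − (120/79)·R3: [0, 0, 0, -72/79, 451/79]
R5 ← R5 + (2)·R4: [0, 0, 0, 0, 13]
5 nonzero rows, so rank(T) = 5.
T has 5 columns; by rank–nullity, nullity = 5 − 5 = 0.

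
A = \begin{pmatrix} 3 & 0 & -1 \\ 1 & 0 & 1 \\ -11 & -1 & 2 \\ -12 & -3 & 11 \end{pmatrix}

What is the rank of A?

3

Row reduce to echelon form.
R2 ← R2 − (1/3)·R1: [0, 0, 4/3]
R3 ← R3 + (11/3)·R1: [0, -1, -5/3]
R4 ← R4 + (4)·R1: [0, -3, 7]
Swap R2 ↔ R3
R4 ← R4 − (3)·R2: [0, 0, 12]
R4 ← R4 − (9)·R3: [0, 0, 0]
Echelon form has 3 nonzero rows, so rank(A) = 3.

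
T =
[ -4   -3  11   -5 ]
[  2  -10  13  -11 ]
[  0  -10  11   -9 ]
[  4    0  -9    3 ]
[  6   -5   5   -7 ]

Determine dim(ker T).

1

Row reduce to echelon form.
R2 ← R2 + (1/2)·R1: [0, -23/2, 37/2, -27/2]
R4 ← R4 + R1: [0, -3, 2, -2]
R5 ← R5 + (3/2)·R1: [0, -19/2, 43/2, -29/2]
R3 ← R3 − (20/23)·R2: [0, 0, -117/23, 63/23]
R4 ← R4 − (6/23)·R2: [0, 0, -65/23, 35/23]
R5 ← R5 − (19/23)·R2: [0, 0, 143/23, -77/23]
R4 ← R4 − (5/9)·R3: [0, 0, 0, 0]
R5 ← R5 + (11/9)·R3: [0, 0, 0, 0]
3 nonzero rows, so rank(T) = 3.
T has 4 columns; by rank–nullity, nullity = 4 − 3 = 1.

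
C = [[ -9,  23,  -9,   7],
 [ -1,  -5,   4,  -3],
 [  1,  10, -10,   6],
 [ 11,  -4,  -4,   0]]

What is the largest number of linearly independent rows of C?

4

Row reduce to echelon form.
R2 ← R2 − (1/9)·R1: [0, -68/9, 5, -34/9]
R3 ← R3 + (1/9)·R1: [0, 113/9, -11, 61/9]
R4 ← R4 + (11/9)·R1: [0, 217/9, -15, 77/9]
R3 ← R3 + (113/68)·R2: [0, 0, -183/68, 1/2]
R4 ← R4 + (217/68)·R2: [0, 0, 65/68, -7/2]
R4 ← R4 + (65/183)·R3: [0, 0, 0, -608/183]
Echelon form has 4 nonzero rows, so rank(C) = 4.
The rank gives the maximum number of linearly independent rows: 4.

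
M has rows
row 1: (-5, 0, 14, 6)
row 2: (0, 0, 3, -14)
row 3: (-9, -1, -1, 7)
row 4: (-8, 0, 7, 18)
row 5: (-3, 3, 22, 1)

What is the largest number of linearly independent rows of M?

4

Row reduce to echelon form.
R3 ← R3 − (9/5)·R1: [0, -1, -131/5, -19/5]
R4 ← R4 − (8/5)·R1: [0, 0, -77/5, 42/5]
R5 ← R5 − (3/5)·R1: [0, 3, 68/5, -13/5]
Swap R2 ↔ R3
R5 ← R5 + (3)·R2: [0, 0, -65, -14]
R4 ← R4 + (77/15)·R3: [0, 0, 0, -952/15]
R5 ← R5 + (65/3)·R3: [0, 0, 0, -952/3]
R5 ← R5 − (5)·R4: [0, 0, 0, 0]
Echelon form has 4 nonzero rows, so rank(M) = 4.
The rank gives the maximum number of linearly independent rows: 4.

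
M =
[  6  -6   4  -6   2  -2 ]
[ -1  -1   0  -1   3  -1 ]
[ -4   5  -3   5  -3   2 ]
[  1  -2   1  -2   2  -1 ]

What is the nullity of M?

4

Row reduce to echelon form.
R2 ← R2 + (1/6)·R1: [0, -2, 2/3, -2, 10/3, -4/3]
R3 ← R3 + (2/3)·R1: [0, 1, -1/3, 1, -5/3, 2/3]
R4 ← R4 − (1/6)·R1: [0, -1, 1/3, -1, 5/3, -2/3]
R3 ← R3 + (1/2)·R2: [0, 0, 0, 0, 0, 0]
R4 ← R4 − (1/2)·R2: [0, 0, 0, 0, 0, 0]
2 nonzero rows, so rank(M) = 2.
M has 6 columns; by rank–nullity, nullity = 6 − 2 = 4.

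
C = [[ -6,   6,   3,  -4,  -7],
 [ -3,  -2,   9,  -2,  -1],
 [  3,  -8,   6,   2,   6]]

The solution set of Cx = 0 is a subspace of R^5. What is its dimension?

Row reduce to echelon form.
R2 ← R2 − (1/2)·R1: [0, -5, 15/2, 0, 5/2]
R3 ← R3 + (1/2)·R1: [0, -5, 15/2, 0, 5/2]
R3 ← R3 − R2: [0, 0, 0, 0, 0]
2 nonzero rows, so rank(C) = 2.
C has 5 columns; by rank–nullity, nullity = 5 − 2 = 3.

3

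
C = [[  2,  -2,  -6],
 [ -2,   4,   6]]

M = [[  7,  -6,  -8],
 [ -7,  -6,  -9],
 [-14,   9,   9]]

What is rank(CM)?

2

First compute CM:
[[112, -54, -52],
 [-126,  42,  34]]
Now row reduce the product.
R2 ← R2 + (9/8)·R1: [0, -75/4, -49/2]
2 nonzero rows, so rank(CM) = 2.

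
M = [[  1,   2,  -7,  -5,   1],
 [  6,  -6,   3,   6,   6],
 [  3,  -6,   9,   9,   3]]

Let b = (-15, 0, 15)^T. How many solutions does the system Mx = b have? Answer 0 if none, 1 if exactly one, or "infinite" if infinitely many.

infinite

Row reduce the augmented matrix [M | b].
R2 ← R2 − (6)·R1: [0, -18, 45, 36, 0, 90]
R3 ← R3 − (3)·R1: [0, -12, 30, 24, 0, 60]
R3 ← R3 − (2/3)·R2: [0, 0, 0, 0, 0, 0]
The echelon form has 2 nonzero rows, and every pivot lies in the first 5 columns, so rank(M) = rank([M|b]) = 2.
The system is consistent.
rank = 2 < 5 unknowns, so there are infinitely many solutions.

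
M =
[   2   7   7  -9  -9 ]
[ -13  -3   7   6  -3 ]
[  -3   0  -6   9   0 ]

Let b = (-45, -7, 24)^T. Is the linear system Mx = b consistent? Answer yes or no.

yes

Row reduce the augmented matrix [M | b].
R2 ← R2 + (13/2)·R1: [0, 85/2, 105/2, -105/2, -123/2, -599/2]
R3 ← R3 + (3/2)·R1: [0, 21/2, 9/2, -9/2, -27/2, -87/2]
R3 ← R3 − (21/85)·R2: [0, 0, -144/17, 144/17, 144/85, 2592/85]
The echelon form has 3 nonzero rows, and every pivot lies in the first 5 columns, so rank(M) = rank([M|b]) = 3.
The system is consistent.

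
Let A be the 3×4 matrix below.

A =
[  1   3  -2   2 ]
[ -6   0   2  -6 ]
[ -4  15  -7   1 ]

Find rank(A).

Row reduce to echelon form.
R2 ← R2 + (6)·R1: [0, 18, -10, 6]
R3 ← R3 + (4)·R1: [0, 27, -15, 9]
R3 ← R3 − (3/2)·R2: [0, 0, 0, 0]
Echelon form has 2 nonzero rows, so rank(A) = 2.

2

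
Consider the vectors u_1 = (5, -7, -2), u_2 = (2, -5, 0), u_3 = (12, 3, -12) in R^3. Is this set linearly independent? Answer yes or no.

no

Form the matrix with these vectors as rows and row reduce.
R2 ← R2 − (2/5)·R1: [0, -11/5, 4/5]
R3 ← R3 − (12/5)·R1: [0, 99/5, -36/5]
R3 ← R3 + (9)·R2: [0, 0, 0]
2 nonzero rows, so the 3 vectors span a space of dimension 2.
Since 2 < 3, the vectors are linearly dependent.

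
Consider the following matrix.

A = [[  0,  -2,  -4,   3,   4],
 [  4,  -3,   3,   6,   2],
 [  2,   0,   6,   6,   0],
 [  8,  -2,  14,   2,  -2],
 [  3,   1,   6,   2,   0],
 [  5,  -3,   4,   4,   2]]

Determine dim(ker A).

0

Row reduce to echelon form.
Swap R1 ↔ R2
R3 ← R3 − (1/2)·R1: [0, 3/2, 9/2, 3, -1]
R4 ← R4 − (2)·R1: [0, 4, 8, -10, -6]
R5 ← R5 − (3/4)·R1: [0, 13/4, 15/4, -5/2, -3/2]
R6 ← R6 − (5/4)·R1: [0, 3/4, 1/4, -7/2, -1/2]
R3 ← R3 + (3/4)·R2: [0, 0, 3/2, 21/4, 2]
R4 ← R4 + (2)·R2: [0, 0, 0, -4, 2]
R5 ← R5 + (13/8)·R2: [0, 0, -11/4, 19/8, 5]
R6 ← R6 + (3/8)·R2: [0, 0, -5/4, -19/8, 1]
R5 ← R5 + (11/6)·R3: [0, 0, 0, 12, 26/3]
R6 ← R6 + (5/6)·R3: [0, 0, 0, 2, 8/3]
R5 ← R5 + (3)·R4: [0, 0, 0, 0, 44/3]
R6 ← R6 + (1/2)·R4: [0, 0, 0, 0, 11/3]
R6 ← R6 − (1/4)·R5: [0, 0, 0, 0, 0]
5 nonzero rows, so rank(A) = 5.
A has 5 columns; by rank–nullity, nullity = 5 − 5 = 0.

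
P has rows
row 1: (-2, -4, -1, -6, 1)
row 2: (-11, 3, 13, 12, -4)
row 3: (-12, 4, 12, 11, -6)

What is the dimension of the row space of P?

Row reduce to echelon form.
R2 ← R2 − (11/2)·R1: [0, 25, 37/2, 45, -19/2]
R3 ← R3 − (6)·R1: [0, 28, 18, 47, -12]
R3 ← R3 − (28/25)·R2: [0, 0, -68/25, -17/5, -34/25]
Echelon form has 3 nonzero rows, so rank(P) = 3.
The row space has dimension equal to the rank: 3.

3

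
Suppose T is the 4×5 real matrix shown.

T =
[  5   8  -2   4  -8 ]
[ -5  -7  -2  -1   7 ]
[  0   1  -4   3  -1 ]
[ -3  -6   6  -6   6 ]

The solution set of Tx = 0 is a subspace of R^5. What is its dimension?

3

Row reduce to echelon form.
R2 ← R2 + R1: [0, 1, -4, 3, -1]
R4 ← R4 + (3/5)·R1: [0, -6/5, 24/5, -18/5, 6/5]
R3 ← R3 − R2: [0, 0, 0, 0, 0]
R4 ← R4 + (6/5)·R2: [0, 0, 0, 0, 0]
2 nonzero rows, so rank(T) = 2.
T has 5 columns; by rank–nullity, nullity = 5 − 2 = 3.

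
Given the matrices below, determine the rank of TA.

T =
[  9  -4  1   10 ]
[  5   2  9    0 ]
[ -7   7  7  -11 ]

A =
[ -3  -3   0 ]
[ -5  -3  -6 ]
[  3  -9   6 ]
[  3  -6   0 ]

3

First compute TA:
[[ 26, -84,  30],
 [  2, -102,  42],
 [-26,   3,   0]]
Now row reduce the product.
R2 ← R2 − (1/13)·R1: [0, -1242/13, 516/13]
R3 ← R3 + R1: [0, -81, 30]
R3 ← R3 − (39/46)·R2: [0, 0, -84/23]
3 nonzero rows, so rank(TA) = 3.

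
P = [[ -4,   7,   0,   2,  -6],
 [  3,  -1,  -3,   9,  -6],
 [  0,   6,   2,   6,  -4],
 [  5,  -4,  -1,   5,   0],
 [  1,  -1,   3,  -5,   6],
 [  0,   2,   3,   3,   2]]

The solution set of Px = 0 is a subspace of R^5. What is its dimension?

1

Row reduce to echelon form.
R2 ← R2 + (3/4)·R1: [0, 17/4, -3, 21/2, -21/2]
R4 ← R4 + (5/4)·R1: [0, 19/4, -1, 15/2, -15/2]
R5 ← R5 + (1/4)·R1: [0, 3/4, 3, -9/2, 9/2]
R3 ← R3 − (24/17)·R2: [0, 0, 106/17, -150/17, 184/17]
R4 ← R4 − (19/17)·R2: [0, 0, 40/17, -72/17, 72/17]
R5 ← R5 − (3/17)·R2: [0, 0, 60/17, -108/17, 108/17]
R6 ← R6 − (8/17)·R2: [0, 0, 75/17, -33/17, 118/17]
R4 ← R4 − (20/53)·R3: [0, 0, 0, -48/53, 8/53]
R5 ← R5 − (30/53)·R3: [0, 0, 0, -72/53, 12/53]
R6 ← R6 − (75/106)·R3: [0, 0, 0, 228/53, -38/53]
R5 ← R5 − (3/2)·R4: [0, 0, 0, 0, 0]
R6 ← R6 + (19/4)·R4: [0, 0, 0, 0, 0]
4 nonzero rows, so rank(P) = 4.
P has 5 columns; by rank–nullity, nullity = 5 − 4 = 1.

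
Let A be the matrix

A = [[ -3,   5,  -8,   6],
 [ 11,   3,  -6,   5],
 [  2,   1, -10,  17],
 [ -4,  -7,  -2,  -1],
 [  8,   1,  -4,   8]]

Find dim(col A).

Row reduce to echelon form.
R2 ← R2 + (11/3)·R1: [0, 64/3, -106/3, 27]
R3 ← R3 + (2/3)·R1: [0, 13/3, -46/3, 21]
R4 ← R4 − (4/3)·R1: [0, -41/3, 26/3, -9]
R5 ← R5 + (8/3)·R1: [0, 43/3, -76/3, 24]
R3 ← R3 − (13/64)·R2: [0, 0, -261/32, 993/64]
R4 ← R4 + (41/64)·R2: [0, 0, -447/32, 531/64]
R5 ← R5 − (43/64)·R2: [0, 0, -51/32, 375/64]
R4 ← R4 − (149/87)·R3: [0, 0, 0, -530/29]
R5 ← R5 − (17/87)·R3: [0, 0, 0, 82/29]
R5 ← R5 + (41/265)·R4: [0, 0, 0, 0]
Echelon form has 4 nonzero rows, so rank(A) = 4.
The column space has dimension equal to the rank: 4.

4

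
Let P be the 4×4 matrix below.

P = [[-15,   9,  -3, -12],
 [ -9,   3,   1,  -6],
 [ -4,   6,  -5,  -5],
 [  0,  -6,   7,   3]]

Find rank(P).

Row reduce to echelon form.
R2 ← R2 − (3/5)·R1: [0, -12/5, 14/5, 6/5]
R3 ← R3 − (4/15)·R1: [0, 18/5, -21/5, -9/5]
R3 ← R3 + (3/2)·R2: [0, 0, 0, 0]
R4 ← R4 − (5/2)·R2: [0, 0, 0, 0]
Echelon form has 2 nonzero rows, so rank(P) = 2.

2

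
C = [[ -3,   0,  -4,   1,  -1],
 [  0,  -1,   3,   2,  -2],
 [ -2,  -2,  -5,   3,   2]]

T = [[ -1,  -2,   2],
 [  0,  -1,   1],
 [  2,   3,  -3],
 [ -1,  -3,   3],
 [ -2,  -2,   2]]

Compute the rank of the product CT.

First compute CT:
[[ -4,  -7,   7],
 [  8,   8,  -8],
 [-15, -22,  22]]
Now row reduce the product.
R2 ← R2 + (2)·R1: [0, -6, 6]
R3 ← R3 − (15/4)·R1: [0, 17/4, -17/4]
R3 ← R3 + (17/24)·R2: [0, 0, 0]
2 nonzero rows, so rank(CT) = 2.

2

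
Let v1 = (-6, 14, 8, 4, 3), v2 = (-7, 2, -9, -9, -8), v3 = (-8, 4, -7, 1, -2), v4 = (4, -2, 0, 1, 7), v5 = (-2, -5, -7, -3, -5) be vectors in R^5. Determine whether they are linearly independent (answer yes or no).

yes

Form the matrix with these vectors as rows and row reduce.
R2 ← R2 − (7/6)·R1: [0, -43/3, -55/3, -41/3, -23/2]
R3 ← R3 − (4/3)·R1: [0, -44/3, -53/3, -13/3, -6]
R4 ← R4 + (2/3)·R1: [0, 22/3, 16/3, 11/3, 9]
R5 ← R5 − (1/3)·R1: [0, -29/3, -29/3, -13/3, -6]
R3 ← R3 − (44/43)·R2: [0, 0, 47/43, 415/43, 248/43]
R4 ← R4 + (22/43)·R2: [0, 0, -174/43, -143/43, 134/43]
R5 ← R5 − (29/43)·R2: [0, 0, 116/43, 210/43, 151/86]
R4 ← R4 + (174/47)·R3: [0, 0, 0, 1523/47, 1150/47]
R5 ← R5 − (116/47)·R3: [0, 0, 0, -890/47, -1173/94]
R5 ← R5 + (890/1523)·R4: [0, 0, 0, 0, 5543/3046]
5 nonzero rows, so the 5 vectors span a space of dimension 5.
Since 5 = 5, the vectors are linearly independent.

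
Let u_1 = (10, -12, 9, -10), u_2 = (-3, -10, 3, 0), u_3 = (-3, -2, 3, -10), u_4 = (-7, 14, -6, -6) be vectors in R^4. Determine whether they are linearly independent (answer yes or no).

yes

Form the matrix with these vectors as rows and row reduce.
R2 ← R2 + (3/10)·R1: [0, -68/5, 57/10, -3]
R3 ← R3 + (3/10)·R1: [0, -28/5, 57/10, -13]
R4 ← R4 + (7/10)·R1: [0, 28/5, 3/10, -13]
R3 ← R3 − (7/17)·R2: [0, 0, 57/17, -200/17]
R4 ← R4 + (7/17)·R2: [0, 0, 45/17, -242/17]
R4 ← R4 − (15/19)·R3: [0, 0, 0, -94/19]
4 nonzero rows, so the 4 vectors span a space of dimension 4.
Since 4 = 4, the vectors are linearly independent.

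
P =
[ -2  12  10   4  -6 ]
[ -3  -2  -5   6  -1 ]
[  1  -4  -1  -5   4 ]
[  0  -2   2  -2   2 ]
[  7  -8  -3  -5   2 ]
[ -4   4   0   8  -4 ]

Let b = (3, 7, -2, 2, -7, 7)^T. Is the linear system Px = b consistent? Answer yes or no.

Row reduce the augmented matrix [P | b].
R2 ← R2 − (3/2)·R1: [0, -20, -20, 0, 8, 5/2]
R3 ← R3 + (1/2)·R1: [0, 2, 4, -3, 1, -1/2]
R5 ← R5 + (7/2)·R1: [0, 34, 32, 9, -19, 7/2]
R6 ← R6 − (2)·R1: [0, -20, -20, 0, 8, 1]
R3 ← R3 + (1/10)·R2: [0, 0, 2, -3, 9/5, -1/4]
R4 ← R4 − (1/10)·R2: [0, 0, 4, -2, 6/5, 7/4]
R5 ← R5 + (17/10)·R2: [0, 0, -2, 9, -27/5, 31/4]
R6 ← R6 − R2: [0, 0, 0, 0, 0, -3/2]
R4 ← R4 − (2)·R3: [0, 0, 0, 4, -12/5, 9/4]
R5 ← R5 + R3: [0, 0, 0, 6, -18/5, 15/2]
R5 ← R5 − (3/2)·R4: [0, 0, 0, 0, 0, 33/8]
R6 ← R6 + (4/11)·R5: [0, 0, 0, 0, 0, 0]
The echelon form has 5 nonzero rows; the last pivot sits in the augmented column, so rank(P) = 4 but rank([P|b]) = 5.
Since the ranks differ, the system is inconsistent.

no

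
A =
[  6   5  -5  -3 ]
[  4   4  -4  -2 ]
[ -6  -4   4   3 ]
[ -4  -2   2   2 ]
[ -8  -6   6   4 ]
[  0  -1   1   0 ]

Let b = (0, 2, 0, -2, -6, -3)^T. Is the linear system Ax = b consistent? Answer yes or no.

no

Row reduce the augmented matrix [A | b].
R2 ← R2 − (2/3)·R1: [0, 2/3, -2/3, 0, 2]
R3 ← R3 + R1: [0, 1, -1, 0, 0]
R4 ← R4 + (2/3)·R1: [0, 4/3, -4/3, 0, -2]
R5 ← R5 + (4/3)·R1: [0, 2/3, -2/3, 0, -6]
R3 ← R3 − (3/2)·R2: [0, 0, 0, 0, -3]
R4 ← R4 − (2)·R2: [0, 0, 0, 0, -6]
R5 ← R5 − R2: [0, 0, 0, 0, -8]
R6 ← R6 + (3/2)·R2: [0, 0, 0, 0, 0]
R4 ← R4 − (2)·R3: [0, 0, 0, 0, 0]
R5 ← R5 − (8/3)·R3: [0, 0, 0, 0, 0]
The echelon form has 3 nonzero rows; the last pivot sits in the augmented column, so rank(A) = 2 but rank([A|b]) = 3.
Since the ranks differ, the system is inconsistent.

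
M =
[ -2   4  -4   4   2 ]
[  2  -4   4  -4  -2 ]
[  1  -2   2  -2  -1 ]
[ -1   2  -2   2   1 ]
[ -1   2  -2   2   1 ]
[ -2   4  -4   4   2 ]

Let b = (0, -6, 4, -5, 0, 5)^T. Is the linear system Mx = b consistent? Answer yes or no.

no

Row reduce the augmented matrix [M | b].
R2 ← R2 + R1: [0, 0, 0, 0, 0, -6]
R3 ← R3 + (1/2)·R1: [0, 0, 0, 0, 0, 4]
R4 ← R4 − (1/2)·R1: [0, 0, 0, 0, 0, -5]
R5 ← R5 − (1/2)·R1: [0, 0, 0, 0, 0, 0]
R6 ← R6 − R1: [0, 0, 0, 0, 0, 5]
R3 ← R3 + (2/3)·R2: [0, 0, 0, 0, 0, 0]
R4 ← R4 − (5/6)·R2: [0, 0, 0, 0, 0, 0]
R6 ← R6 + (5/6)·R2: [0, 0, 0, 0, 0, 0]
The echelon form has 2 nonzero rows; the last pivot sits in the augmented column, so rank(M) = 1 but rank([M|b]) = 2.
Since the ranks differ, the system is inconsistent.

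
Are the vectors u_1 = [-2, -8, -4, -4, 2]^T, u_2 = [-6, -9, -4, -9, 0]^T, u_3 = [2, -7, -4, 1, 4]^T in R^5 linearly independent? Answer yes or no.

no

Form the matrix with these vectors as rows and row reduce.
R2 ← R2 − (3)·R1: [0, 15, 8, 3, -6]
R3 ← R3 + R1: [0, -15, -8, -3, 6]
R3 ← R3 + R2: [0, 0, 0, 0, 0]
2 nonzero rows, so the 3 vectors span a space of dimension 2.
Since 2 < 3, the vectors are linearly dependent.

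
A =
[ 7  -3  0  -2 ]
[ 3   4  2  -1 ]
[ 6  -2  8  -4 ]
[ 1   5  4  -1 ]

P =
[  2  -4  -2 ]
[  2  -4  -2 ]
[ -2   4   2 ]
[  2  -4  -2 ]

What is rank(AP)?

First compute AP:
[[  4,  -8,  -4],
 [  8, -16,  -8],
 [-16,  32,  16],
 [  2,  -4,  -2]]
Now row reduce the product.
R2 ← R2 − (2)·R1: [0, 0, 0]
R3 ← R3 + (4)·R1: [0, 0, 0]
R4 ← R4 − (1/2)·R1: [0, 0, 0]
1 nonzero row, so rank(AP) = 1.

1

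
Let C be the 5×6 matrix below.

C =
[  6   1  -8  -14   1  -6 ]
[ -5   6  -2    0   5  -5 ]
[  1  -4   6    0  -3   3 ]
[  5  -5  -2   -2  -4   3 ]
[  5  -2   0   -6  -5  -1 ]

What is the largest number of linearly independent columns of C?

5

Row reduce to echelon form.
R2 ← R2 + (5/6)·R1: [0, 41/6, -26/3, -35/3, 35/6, -10]
R3 ← R3 − (1/6)·R1: [0, -25/6, 22/3, 7/3, -19/6, 4]
R4 ← R4 − (5/6)·R1: [0, -35/6, 14/3, 29/3, -29/6, 8]
R5 ← R5 − (5/6)·R1: [0, -17/6, 20/3, 17/3, -35/6, 4]
R3 ← R3 + (25/41)·R2: [0, 0, 84/41, -196/41, 16/41, -86/41]
R4 ← R4 + (35/41)·R2: [0, 0, -112/41, -12/41, 6/41, -22/41]
R5 ← R5 + (17/41)·R2: [0, 0, 126/41, 34/41, -140/41, -6/41]
R4 ← R4 + (4/3)·R3: [0, 0, 0, -20/3, 2/3, -10/3]
R5 ← R5 − (3/2)·R3: [0, 0, 0, 8, -4, 3]
R5 ← R5 + (6/5)·R4: [0, 0, 0, 0, -16/5, -1]
Echelon form has 5 nonzero rows, so rank(C) = 5.
The rank gives the maximum number of linearly independent columns: 5.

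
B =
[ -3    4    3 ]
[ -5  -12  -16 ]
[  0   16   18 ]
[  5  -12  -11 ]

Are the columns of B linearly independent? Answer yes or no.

no

Row reduce B to echelon form.
R2 ← R2 − (5/3)·R1: [0, -56/3, -21]
R4 ← R4 + (5/3)·R1: [0, -16/3, -6]
R3 ← R3 + (6/7)·R2: [0, 0, 0]
R4 ← R4 − (2/7)·R2: [0, 0, 0]
2 pivots among 3 columns.
Only 2 < 3 pivot columns, so the columns are linearly dependent.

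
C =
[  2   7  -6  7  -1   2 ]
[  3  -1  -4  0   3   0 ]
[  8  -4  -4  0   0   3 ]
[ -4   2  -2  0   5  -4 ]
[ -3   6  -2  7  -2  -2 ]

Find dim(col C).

4

Row reduce to echelon form.
R2 ← R2 − (3/2)·R1: [0, -23/2, 5, -21/2, 9/2, -3]
R3 ← R3 − (4)·R1: [0, -32, 20, -28, 4, -5]
R4 ← R4 + (2)·R1: [0, 16, -14, 14, 3, 0]
R5 ← R5 + (3/2)·R1: [0, 33/2, -11, 35/2, -7/2, 1]
R3 ← R3 − (64/23)·R2: [0, 0, 140/23, 28/23, -196/23, 77/23]
R4 ← R4 + (32/23)·R2: [0, 0, -162/23, -14/23, 213/23, -96/23]
R5 ← R5 + (33/23)·R2: [0, 0, -88/23, 56/23, 68/23, -76/23]
R4 ← R4 + (81/70)·R3: [0, 0, 0, 4/5, -3/5, -3/10]
R5 ← R5 + (22/35)·R3: [0, 0, 0, 16/5, -12/5, -6/5]
R5 ← R5 − (4)·R4: [0, 0, 0, 0, 0, 0]
Echelon form has 4 nonzero rows, so rank(C) = 4.
The column space has dimension equal to the rank: 4.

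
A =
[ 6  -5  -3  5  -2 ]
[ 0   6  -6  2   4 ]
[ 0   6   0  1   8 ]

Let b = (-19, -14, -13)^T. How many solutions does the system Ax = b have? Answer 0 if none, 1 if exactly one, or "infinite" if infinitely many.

Row reduce the augmented matrix [A | b].
R3 ← R3 − R2: [0, 0, 6, -1, 4, 1]
The echelon form has 3 nonzero rows, and every pivot lies in the first 5 columns, so rank(A) = rank([A|b]) = 3.
The system is consistent.
rank = 3 < 5 unknowns, so there are infinitely many solutions.

infinite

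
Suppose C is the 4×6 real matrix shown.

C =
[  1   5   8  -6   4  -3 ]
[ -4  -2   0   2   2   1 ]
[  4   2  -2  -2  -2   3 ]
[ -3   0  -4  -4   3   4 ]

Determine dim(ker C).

Row reduce to echelon form.
R2 ← R2 + (4)·R1: [0, 18, 32, -22, 18, -11]
R3 ← R3 − (4)·R1: [0, -18, -34, 22, -18, 15]
R4 ← R4 + (3)·R1: [0, 15, 20, -22, 15, -5]
R3 ← R3 + R2: [0, 0, -2, 0, 0, 4]
R4 ← R4 − (5/6)·R2: [0, 0, -20/3, -11/3, 0, 25/6]
R4 ← R4 − (10/3)·R3: [0, 0, 0, -11/3, 0, -55/6]
4 nonzero rows, so rank(C) = 4.
C has 6 columns; by rank–nullity, nullity = 6 − 4 = 2.

2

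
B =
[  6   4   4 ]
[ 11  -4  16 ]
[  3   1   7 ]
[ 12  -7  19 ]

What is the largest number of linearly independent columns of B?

3

Row reduce to echelon form.
R2 ← R2 − (11/6)·R1: [0, -34/3, 26/3]
R3 ← R3 − (1/2)·R1: [0, -1, 5]
R4 ← R4 − (2)·R1: [0, -15, 11]
R3 ← R3 − (3/34)·R2: [0, 0, 72/17]
R4 ← R4 − (45/34)·R2: [0, 0, -8/17]
R4 ← R4 + (1/9)·R3: [0, 0, 0]
Echelon form has 3 nonzero rows, so rank(B) = 3.
The rank gives the maximum number of linearly independent columns: 3.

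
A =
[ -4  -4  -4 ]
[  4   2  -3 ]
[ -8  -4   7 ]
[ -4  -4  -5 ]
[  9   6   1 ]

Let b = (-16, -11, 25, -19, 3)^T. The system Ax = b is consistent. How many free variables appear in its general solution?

0

Row reduce the augmented matrix [A | b].
R2 ← R2 + R1: [0, -2, -7, -27]
R3 ← R3 − (2)·R1: [0, 4, 15, 57]
R4 ← R4 − R1: [0, 0, -1, -3]
R5 ← R5 + (9/4)·R1: [0, -3, -8, -33]
R3 ← R3 + (2)·R2: [0, 0, 1, 3]
R5 ← R5 − (3/2)·R2: [0, 0, 5/2, 15/2]
R4 ← R4 + R3: [0, 0, 0, 0]
R5 ← R5 − (5/2)·R3: [0, 0, 0, 0]
The echelon form has 3 nonzero rows, and every pivot lies in the first 3 columns, so rank(A) = rank([A|b]) = 3.
The system is consistent.
Free variables = (unknowns) − (rank) = 3 − 3 = 0.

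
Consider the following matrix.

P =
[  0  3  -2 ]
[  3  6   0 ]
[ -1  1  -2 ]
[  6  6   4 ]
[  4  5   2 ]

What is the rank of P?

Row reduce to echelon form.
Swap R1 ↔ R2
R3 ← R3 + (1/3)·R1: [0, 3, -2]
R4 ← R4 − (2)·R1: [0, -6, 4]
R5 ← R5 − (4/3)·R1: [0, -3, 2]
R3 ← R3 − R2: [0, 0, 0]
R4 ← R4 + (2)·R2: [0, 0, 0]
R5 ← R5 + R2: [0, 0, 0]
Echelon form has 2 nonzero rows, so rank(P) = 2.

2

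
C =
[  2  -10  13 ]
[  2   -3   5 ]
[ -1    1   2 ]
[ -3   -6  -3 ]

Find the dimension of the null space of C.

Row reduce to echelon form.
R2 ← R2 − R1: [0, 7, -8]
R3 ← R3 + (1/2)·R1: [0, -4, 17/2]
R4 ← R4 + (3/2)·R1: [0, -21, 33/2]
R3 ← R3 + (4/7)·R2: [0, 0, 55/14]
R4 ← R4 + (3)·R2: [0, 0, -15/2]
R4 ← R4 + (21/11)·R3: [0, 0, 0]
3 nonzero rows, so rank(C) = 3.
C has 3 columns; by rank–nullity, nullity = 3 − 3 = 0.

0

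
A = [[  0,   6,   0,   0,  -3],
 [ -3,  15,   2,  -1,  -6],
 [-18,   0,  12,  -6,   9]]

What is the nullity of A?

Row reduce to echelon form.
Swap R1 ↔ R2
R3 ← R3 − (6)·R1: [0, -90, 0, 0, 45]
R3 ← R3 + (15)·R2: [0, 0, 0, 0, 0]
2 nonzero rows, so rank(A) = 2.
A has 5 columns; by rank–nullity, nullity = 5 − 2 = 3.

3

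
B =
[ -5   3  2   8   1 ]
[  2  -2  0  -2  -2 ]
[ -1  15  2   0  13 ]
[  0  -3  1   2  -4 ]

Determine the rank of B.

Row reduce to echelon form.
R2 ← R2 + (2/5)·R1: [0, -4/5, 4/5, 6/5, -8/5]
R3 ← R3 − (1/5)·R1: [0, 72/5, 8/5, -8/5, 64/5]
R3 ← R3 + (18)·R2: [0, 0, 16, 20, -16]
R4 ← R4 − (15/4)·R2: [0, 0, -2, -5/2, 2]
R4 ← R4 + (1/8)·R3: [0, 0, 0, 0, 0]
Echelon form has 3 nonzero rows, so rank(B) = 3.

3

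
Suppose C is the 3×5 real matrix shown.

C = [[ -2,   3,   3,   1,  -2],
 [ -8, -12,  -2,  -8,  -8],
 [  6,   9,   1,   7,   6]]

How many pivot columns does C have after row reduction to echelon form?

3

Row reduce to echelon form.
R2 ← R2 − (4)·R1: [0, -24, -14, -12, 0]
R3 ← R3 + (3)·R1: [0, 18, 10, 10, 0]
R3 ← R3 + (3/4)·R2: [0, 0, -1/2, 1, 0]
Echelon form has 3 nonzero rows, so rank(C) = 3.
Each nonzero row contributes one pivot column: 3 pivot columns.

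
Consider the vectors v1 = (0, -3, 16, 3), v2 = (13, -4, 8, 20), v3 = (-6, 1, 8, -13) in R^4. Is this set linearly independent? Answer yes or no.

Form the matrix with these vectors as rows and row reduce.
Swap R1 ↔ R2
R3 ← R3 + (6/13)·R1: [0, -11/13, 152/13, -49/13]
R3 ← R3 − (11/39)·R2: [0, 0, 280/39, -60/13]
3 nonzero rows, so the 3 vectors span a space of dimension 3.
Since 3 = 3, the vectors are linearly independent.

yes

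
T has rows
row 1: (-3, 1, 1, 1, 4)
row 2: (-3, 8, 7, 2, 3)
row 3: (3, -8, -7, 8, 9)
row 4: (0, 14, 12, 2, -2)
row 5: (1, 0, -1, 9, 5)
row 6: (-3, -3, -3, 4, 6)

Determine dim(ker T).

Row reduce to echelon form.
R2 ← R2 − R1: [0, 7, 6, 1, -1]
R3 ← R3 + R1: [0, -7, -6, 9, 13]
R5 ← R5 + (1/3)·R1: [0, 1/3, -2/3, 28/3, 19/3]
R6 ← R6 − R1: [0, -4, -4, 3, 2]
R3 ← R3 + R2: [0, 0, 0, 10, 12]
R4 ← R4 − (2)·R2: [0, 0, 0, 0, 0]
R5 ← R5 − (1/21)·R2: [0, 0, -20/21, 65/7, 134/21]
R6 ← R6 + (4/7)·R2: [0, 0, -4/7, 25/7, 10/7]
Swap R3 ↔ R5
R6 ← R6 − (3/5)·R3: [0, 0, 0, -2, -12/5]
Swap R4 ↔ R5
R6 ← R6 + (1/5)·R4: [0, 0, 0, 0, 0]
4 nonzero rows, so rank(T) = 4.
T has 5 columns; by rank–nullity, nullity = 5 − 4 = 1.

1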